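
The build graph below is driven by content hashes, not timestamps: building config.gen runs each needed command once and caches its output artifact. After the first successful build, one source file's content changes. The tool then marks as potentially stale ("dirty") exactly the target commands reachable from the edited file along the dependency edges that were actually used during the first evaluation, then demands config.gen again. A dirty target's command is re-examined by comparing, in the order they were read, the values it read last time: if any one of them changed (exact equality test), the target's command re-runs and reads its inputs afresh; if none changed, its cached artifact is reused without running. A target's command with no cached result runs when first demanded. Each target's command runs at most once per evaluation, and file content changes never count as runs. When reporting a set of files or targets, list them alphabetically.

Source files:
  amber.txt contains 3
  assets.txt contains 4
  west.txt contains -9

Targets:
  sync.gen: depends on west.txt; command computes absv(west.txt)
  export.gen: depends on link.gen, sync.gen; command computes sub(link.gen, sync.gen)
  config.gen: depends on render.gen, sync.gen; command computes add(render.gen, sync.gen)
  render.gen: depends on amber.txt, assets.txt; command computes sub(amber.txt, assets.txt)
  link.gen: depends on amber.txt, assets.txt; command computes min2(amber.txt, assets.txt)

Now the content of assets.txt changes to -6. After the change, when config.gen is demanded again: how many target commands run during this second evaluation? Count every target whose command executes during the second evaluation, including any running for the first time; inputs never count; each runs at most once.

Initial pass — values computed on the first demand:
  render.gen = sub(3, 4) = -1
  sync.gen = absv(-9) = 9
  config.gen = add(-1, 9) = 8

Second demand — change propagation:
  render.gen: re-runs because assets.txt 4->-6; new result 9.
  config.gen: re-runs because render.gen -1->9; new result 18.

Run set: config.gen, render.gen (2 run).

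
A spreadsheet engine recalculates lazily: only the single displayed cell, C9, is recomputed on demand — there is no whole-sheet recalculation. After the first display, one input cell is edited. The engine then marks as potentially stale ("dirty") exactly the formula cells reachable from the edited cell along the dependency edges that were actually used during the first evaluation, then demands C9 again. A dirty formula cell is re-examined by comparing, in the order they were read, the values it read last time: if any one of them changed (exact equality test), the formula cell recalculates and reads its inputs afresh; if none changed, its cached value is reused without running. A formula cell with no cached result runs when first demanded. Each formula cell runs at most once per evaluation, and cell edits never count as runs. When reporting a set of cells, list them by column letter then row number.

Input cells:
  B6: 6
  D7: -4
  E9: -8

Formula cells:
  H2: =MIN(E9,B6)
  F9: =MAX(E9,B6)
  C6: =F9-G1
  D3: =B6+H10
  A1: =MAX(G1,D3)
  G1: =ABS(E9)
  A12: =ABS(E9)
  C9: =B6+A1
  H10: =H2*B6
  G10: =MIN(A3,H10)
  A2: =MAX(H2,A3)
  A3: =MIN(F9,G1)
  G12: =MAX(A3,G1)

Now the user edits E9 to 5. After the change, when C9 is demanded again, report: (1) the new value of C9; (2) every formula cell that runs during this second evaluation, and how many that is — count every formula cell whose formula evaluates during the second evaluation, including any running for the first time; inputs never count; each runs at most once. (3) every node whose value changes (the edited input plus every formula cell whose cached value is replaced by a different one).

First evaluation (everything demanded from the output):
  G1 = ABS(-8) = 8
  H2 = MIN(-8, 6) = -8
  H10 = -8 * 6 = -48
  D3 = 6 + -48 = -42
  A1 = MAX(8, -42) = 8
  C9 = 6 + 8 = 14

Propagation after the edit:
  G1: runs — E9 -8->5; result 5.
  H2: runs — E9 -8->5; result 5.
  H10: runs — H2 -8->5; result 30.
  D3: runs — H10 -48->30; result 36.
  A1: runs — G1 8->5; D3 -42->36; result 36.
  C9: runs — A1 8->36; result 42.

New value of C9: 42.
Formula cells that run: A1, C9, D3, G1, H2, H10 — 6 in total.
Values that change: A1, C9, D3, E9, G1, H2, H10.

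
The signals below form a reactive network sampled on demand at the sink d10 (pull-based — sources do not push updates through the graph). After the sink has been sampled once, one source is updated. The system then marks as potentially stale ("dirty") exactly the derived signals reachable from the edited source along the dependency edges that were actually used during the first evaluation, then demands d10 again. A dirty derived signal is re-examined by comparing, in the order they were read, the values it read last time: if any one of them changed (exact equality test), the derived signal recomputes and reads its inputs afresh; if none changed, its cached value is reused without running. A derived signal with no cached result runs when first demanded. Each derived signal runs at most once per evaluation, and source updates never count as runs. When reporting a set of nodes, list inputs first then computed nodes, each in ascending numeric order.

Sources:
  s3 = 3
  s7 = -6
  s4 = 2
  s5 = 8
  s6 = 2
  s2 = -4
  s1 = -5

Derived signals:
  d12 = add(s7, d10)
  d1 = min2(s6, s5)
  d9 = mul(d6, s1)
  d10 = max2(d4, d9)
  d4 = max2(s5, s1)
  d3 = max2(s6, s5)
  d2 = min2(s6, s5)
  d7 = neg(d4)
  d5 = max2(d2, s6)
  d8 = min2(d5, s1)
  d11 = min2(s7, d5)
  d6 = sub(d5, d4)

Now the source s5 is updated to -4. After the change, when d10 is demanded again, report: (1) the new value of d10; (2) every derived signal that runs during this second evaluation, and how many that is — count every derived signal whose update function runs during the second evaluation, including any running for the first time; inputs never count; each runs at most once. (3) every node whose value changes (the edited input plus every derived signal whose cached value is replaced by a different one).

Initial pass — values computed on the first demand:
  d2 = min2(2, 8) = 2
  d4 = max2(8, -5) = 8
  d5 = max2(2, 2) = 2
  d6 = sub(2, 8) = -6
  d9 = mul(-6, -5) = 30
  d10 = max2(8, 30) = 30

Second demand — change propagation:
  d2: re-runs because s5 8->-4; new result -4.
  d4: re-runs because s5 8->-4; new result -4.
  d5: re-runs because d2 2->-4; new result 2 (unchanged).
  d6: re-runs because d4 8->-4; new result 6.
  d9: re-runs because d6 -6->6; new result -30.
  d10: re-runs because d4 8->-4; d9 30->-30; new result -4.

d10 now evaluates to -4.
Run set: d2, d4, d5, d6, d9, d10 (6 run).
Changed values: s5, d2, d4, d6, d9, d10.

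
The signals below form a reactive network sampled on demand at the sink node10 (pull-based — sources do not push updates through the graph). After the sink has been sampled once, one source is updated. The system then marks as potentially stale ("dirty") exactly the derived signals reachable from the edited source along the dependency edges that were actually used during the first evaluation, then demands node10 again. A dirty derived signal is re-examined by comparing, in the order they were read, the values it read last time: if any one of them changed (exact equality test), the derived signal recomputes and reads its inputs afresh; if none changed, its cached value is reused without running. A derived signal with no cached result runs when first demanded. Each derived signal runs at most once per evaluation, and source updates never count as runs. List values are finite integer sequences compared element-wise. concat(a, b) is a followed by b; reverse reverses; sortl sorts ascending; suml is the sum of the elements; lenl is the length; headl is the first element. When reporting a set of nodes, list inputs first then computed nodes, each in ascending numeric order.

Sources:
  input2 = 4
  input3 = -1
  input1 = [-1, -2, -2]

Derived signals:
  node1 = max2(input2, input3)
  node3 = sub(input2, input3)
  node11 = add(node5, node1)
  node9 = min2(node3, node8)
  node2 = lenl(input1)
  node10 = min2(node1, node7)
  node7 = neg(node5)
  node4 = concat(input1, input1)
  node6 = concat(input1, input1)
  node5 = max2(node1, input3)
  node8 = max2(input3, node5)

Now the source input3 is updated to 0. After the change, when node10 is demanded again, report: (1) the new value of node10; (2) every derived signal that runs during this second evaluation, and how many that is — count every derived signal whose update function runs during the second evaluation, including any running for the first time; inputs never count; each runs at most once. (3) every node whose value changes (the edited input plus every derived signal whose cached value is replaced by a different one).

node10 now evaluates to -4.
Run set: node1, node5 (2 run).
Changed values: input3.
The important point: at node7 every value read last time is unchanged, so the dirty flag clears without a run.

Initial pass — values computed on the first demand:
  node1 = max2(4, -1) = 4
  node5 = max2(4, -1) = 4
  node7 = neg(4) = -4
  node10 = min2(4, -4) = -4

Second demand — change propagation:
  node1: re-runs because input3 -1->0; new result 4 (unchanged).
  node5: re-runs because input3 -1->0; new result 4 (unchanged).
  node7: re-examined; everything it read last time is the same (node5 unchanged) — cache -4 kept, no run.
  node10: re-examined; everything it read last time is the same (node1 unchanged, node7 unchanged) — cache -4 kept, no run.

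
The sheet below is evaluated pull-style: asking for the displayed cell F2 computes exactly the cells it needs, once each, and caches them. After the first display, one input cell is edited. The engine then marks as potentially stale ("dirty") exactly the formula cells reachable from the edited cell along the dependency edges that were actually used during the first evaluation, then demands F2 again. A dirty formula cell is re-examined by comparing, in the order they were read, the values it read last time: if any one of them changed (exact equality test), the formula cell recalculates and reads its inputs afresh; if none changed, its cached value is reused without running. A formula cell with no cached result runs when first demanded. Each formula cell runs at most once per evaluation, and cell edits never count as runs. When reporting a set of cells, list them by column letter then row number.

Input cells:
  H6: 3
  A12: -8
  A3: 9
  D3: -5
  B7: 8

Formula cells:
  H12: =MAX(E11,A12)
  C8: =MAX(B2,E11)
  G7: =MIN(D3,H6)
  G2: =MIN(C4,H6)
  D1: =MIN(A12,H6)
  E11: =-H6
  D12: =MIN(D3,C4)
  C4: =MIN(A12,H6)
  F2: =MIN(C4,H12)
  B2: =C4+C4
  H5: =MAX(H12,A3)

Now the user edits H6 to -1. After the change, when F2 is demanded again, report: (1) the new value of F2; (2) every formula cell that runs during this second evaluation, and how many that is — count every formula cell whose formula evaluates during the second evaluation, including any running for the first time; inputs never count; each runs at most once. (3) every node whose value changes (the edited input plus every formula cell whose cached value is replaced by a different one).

First demand of the output computes:
  C4 = MIN(-8, 3) = -8
  E11 = -(3) = -3
  H12 = MAX(-3, -8) = -3
  F2 = MIN(-8, -3) = -8

After the edit, cleaning proceeds:
  C4: a read changed (H6 3->-1) — executes, giving -8 — identical to its old value.
  E11: a read changed (H6 3->-1) — executes, giving 1.
  H12: a read changed (E11 -3->1) — executes, giving 1.
  F2: a read changed (H12 -3->1) — executes, giving -8 — identical to its old value.

Demanding F2 again yields -8.
4 formula cells run: C4, E11, F2, H12.
The nodes whose values change: E11, H6, H12.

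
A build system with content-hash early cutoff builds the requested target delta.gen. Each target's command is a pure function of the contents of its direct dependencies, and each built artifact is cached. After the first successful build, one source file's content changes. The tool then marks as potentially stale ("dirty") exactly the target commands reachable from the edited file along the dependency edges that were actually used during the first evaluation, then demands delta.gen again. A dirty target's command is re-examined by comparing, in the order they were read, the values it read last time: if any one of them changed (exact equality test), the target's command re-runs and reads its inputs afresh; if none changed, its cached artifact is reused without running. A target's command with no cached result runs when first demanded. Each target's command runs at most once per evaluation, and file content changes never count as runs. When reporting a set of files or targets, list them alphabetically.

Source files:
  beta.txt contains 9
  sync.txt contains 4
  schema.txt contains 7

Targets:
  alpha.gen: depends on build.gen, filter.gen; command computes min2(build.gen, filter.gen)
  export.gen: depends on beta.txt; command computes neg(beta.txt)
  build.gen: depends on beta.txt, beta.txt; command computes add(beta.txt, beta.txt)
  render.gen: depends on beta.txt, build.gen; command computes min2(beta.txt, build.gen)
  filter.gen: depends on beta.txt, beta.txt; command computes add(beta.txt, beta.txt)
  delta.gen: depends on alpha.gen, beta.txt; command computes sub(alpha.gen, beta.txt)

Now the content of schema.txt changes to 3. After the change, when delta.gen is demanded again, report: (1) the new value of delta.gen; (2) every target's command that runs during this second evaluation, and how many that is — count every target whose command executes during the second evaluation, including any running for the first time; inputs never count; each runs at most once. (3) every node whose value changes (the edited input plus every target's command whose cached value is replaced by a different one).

First evaluation (everything demanded from the output):
  build.gen = add(9, 9) = 18
  filter.gen = add(9, 9) = 18
  alpha.gen = min2(18, 18) = 18
  delta.gen = sub(18, 9) = 9

Propagation after the edit:
  schema.txt feeds no computation that the output demands — nothing is marked dirty and nothing runs.

Key observation: schema.txt is never demanded by the output, so the edit triggers no recomputation at all.

New value of delta.gen: 9.
Target commands that run: none — 0 in total.
Values that change: schema.txt.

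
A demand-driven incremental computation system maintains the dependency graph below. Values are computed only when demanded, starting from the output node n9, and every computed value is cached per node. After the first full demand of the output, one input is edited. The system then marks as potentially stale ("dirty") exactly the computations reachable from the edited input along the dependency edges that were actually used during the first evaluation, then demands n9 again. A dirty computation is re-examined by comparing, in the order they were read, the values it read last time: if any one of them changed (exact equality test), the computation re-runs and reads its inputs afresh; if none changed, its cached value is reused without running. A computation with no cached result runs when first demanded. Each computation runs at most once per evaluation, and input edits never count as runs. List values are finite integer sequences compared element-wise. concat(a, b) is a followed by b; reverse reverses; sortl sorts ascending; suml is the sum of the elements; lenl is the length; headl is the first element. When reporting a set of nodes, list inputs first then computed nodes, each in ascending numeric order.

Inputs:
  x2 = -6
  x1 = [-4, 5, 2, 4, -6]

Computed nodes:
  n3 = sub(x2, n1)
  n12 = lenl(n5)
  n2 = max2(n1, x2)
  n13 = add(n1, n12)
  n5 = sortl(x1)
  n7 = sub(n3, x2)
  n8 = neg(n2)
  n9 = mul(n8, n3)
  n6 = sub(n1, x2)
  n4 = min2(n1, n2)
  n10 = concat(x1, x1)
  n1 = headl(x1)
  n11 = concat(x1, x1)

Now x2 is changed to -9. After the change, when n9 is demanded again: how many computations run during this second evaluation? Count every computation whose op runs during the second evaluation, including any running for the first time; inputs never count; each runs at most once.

First evaluation (everything demanded from the output):
  n1 = headl([-4, 5, 2, 4, -6]) = -4
  n2 = max2(-4, -6) = -4
  n3 = sub(-6, -4) = -2
  n8 = neg(-4) = 4
  n9 = mul(4, -2) = -8

Propagation after the edit:
  n2: runs — x2 -6->-9; result -4 (same value as before).
  n3: runs — x2 -6->-9; result -5.
  n8: checked — values it read are unchanged (n2 unchanged); reused cached 4 without running.
  n9: runs — n3 -2->-5; result -20.

Key observation: the cutoff stops propagation at n8 — its inputs' values are unchanged, so it reuses its cache.

Computations that run: n2, n3, n9 — 3 in total.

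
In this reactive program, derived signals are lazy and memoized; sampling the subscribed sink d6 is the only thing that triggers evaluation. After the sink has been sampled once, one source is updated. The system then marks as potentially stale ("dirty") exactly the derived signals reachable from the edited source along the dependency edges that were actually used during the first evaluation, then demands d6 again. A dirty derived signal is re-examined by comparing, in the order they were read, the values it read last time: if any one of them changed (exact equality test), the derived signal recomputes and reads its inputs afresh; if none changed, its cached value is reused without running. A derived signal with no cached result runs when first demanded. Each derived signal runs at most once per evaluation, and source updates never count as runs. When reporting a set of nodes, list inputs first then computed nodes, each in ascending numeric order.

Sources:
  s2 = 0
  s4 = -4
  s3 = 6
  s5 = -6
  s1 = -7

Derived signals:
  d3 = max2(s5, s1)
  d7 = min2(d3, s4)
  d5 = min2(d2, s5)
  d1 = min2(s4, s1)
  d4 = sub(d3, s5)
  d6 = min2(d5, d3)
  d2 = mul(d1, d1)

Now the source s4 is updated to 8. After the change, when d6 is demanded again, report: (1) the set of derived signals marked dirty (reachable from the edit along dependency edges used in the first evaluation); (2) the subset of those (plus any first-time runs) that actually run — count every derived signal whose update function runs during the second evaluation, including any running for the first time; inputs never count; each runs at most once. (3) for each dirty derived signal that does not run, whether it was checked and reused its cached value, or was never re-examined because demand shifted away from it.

First demand of the output computes:
  d1 = min2(-4, -7) = -7
  d2 = mul(-7, -7) = 49
  d3 = max2(-6, -7) = -6
  d5 = min2(49, -6) = -6
  d6 = min2(-6, -6) = -6

After the edit, cleaning proceeds:
  d1: a read changed (s4 -4->8) — executes, giving -7 — identical to its old value.
  d2: dirty, but its reads are unchanged (d1 unchanged, d1 unchanged); cached 49 stands.
  d5: dirty, but its reads are unchanged (d2 unchanged, s5 unchanged); cached -6 stands.
  d6: dirty, but its reads are unchanged (d5 unchanged, d3 unchanged); cached -6 stands.

Note the absorption at d1: it re-runs yet its value is the same, leaving the output's value untouched.

The edit dirties: d1, d2, d5, d6.
1 derived signals run: d1.
Cache hits after checking: d2, d5, d6.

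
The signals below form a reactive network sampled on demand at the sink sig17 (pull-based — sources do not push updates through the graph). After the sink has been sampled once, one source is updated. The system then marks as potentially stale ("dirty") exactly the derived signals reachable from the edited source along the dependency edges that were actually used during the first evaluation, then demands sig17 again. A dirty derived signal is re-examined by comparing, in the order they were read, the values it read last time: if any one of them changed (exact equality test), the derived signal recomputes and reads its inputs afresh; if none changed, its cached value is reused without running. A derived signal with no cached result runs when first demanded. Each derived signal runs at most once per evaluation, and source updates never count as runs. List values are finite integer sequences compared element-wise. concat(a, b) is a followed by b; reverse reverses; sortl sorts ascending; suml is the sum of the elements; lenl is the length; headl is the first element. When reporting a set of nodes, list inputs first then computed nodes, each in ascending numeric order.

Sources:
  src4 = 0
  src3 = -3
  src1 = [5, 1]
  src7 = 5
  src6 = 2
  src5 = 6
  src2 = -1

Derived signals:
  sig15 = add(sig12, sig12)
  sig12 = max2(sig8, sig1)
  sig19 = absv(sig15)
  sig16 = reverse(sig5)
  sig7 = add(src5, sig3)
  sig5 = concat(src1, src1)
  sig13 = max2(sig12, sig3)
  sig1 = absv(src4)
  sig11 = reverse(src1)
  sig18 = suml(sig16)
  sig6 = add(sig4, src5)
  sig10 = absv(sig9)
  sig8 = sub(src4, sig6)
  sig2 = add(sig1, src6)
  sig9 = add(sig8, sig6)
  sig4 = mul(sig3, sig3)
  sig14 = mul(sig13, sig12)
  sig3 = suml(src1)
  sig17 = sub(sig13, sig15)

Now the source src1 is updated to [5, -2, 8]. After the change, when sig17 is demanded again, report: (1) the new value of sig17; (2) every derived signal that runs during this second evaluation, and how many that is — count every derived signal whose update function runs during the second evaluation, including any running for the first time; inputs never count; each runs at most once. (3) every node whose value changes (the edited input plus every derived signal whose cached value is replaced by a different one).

Initial pass — values computed on the first demand:
  sig1 = absv(0) = 0
  sig3 = suml([5, 1]) = 6
  sig4 = mul(6, 6) = 36
  sig6 = add(36, 6) = 42
  sig8 = sub(0, 42) = -42
  sig12 = max2(-42, 0) = 0
  sig13 = max2(0, 6) = 6
  sig15 = add(0, 0) = 0
  sig17 = sub(6, 0) = 6

Second demand — change propagation:
  sig3: re-runs because src1 [5, 1]->[5, -2, 8]; new result 11.
  sig4: re-runs because sig3 6->11; sig3 6->11; new result 121.
  sig6: re-runs because sig4 36->121; new result 127.
  sig8: re-runs because sig6 42->127; new result -127.
  sig12: re-runs because sig8 -42->-127; new result 0 (unchanged).
  sig13: re-runs because sig3 6->11; new result 11.
  sig15: re-examined; everything it read last time is the same (sig12 unchanged, sig12 unchanged) — cache 0 kept, no run.
  sig17: re-runs because sig13 6->11; new result 11.

The important point: at sig15 every value read last time is unchanged, so the dirty flag clears without a run.

sig17 now evaluates to 11.
Run set: sig3, sig4, sig6, sig8, sig12, sig13, sig17 (7 run).
Changed values: src1, sig3, sig4, sig6, sig8, sig13, sig17.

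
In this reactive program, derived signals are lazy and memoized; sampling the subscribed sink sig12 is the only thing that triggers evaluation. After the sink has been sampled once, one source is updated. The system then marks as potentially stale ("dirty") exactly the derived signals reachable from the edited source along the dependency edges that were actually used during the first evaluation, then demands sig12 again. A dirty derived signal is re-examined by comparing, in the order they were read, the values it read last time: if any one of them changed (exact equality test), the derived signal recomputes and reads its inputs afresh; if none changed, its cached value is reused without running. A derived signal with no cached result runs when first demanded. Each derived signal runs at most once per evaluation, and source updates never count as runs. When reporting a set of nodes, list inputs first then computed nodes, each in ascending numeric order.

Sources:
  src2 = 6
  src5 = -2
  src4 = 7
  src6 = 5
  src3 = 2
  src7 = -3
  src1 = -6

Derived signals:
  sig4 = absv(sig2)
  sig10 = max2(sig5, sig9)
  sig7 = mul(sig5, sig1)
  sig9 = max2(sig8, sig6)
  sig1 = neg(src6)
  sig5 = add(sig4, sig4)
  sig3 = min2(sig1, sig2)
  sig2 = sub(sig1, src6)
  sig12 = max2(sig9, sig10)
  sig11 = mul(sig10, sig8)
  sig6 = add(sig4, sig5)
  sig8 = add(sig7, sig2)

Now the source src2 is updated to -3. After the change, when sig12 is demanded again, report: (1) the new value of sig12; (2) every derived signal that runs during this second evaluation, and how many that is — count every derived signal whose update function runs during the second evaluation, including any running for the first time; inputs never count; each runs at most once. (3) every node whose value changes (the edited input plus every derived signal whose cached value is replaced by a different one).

Demanding sig12 again yields 30.
0 derived signals run: none.
The nodes whose values change: src2.
Note the shortcut — nothing in the graph depends on src2 at all, so no recomputation happens.

First demand of the output computes:
  sig1 = neg(5) = -5
  sig2 = sub(-5, 5) = -10
  sig4 = absv(-10) = 10
  sig5 = add(10, 10) = 20
  sig6 = add(10, 20) = 30
  sig7 = mul(20, -5) = -100
  sig8 = add(-100, -10) = -110
  sig9 = max2(-110, 30) = 30
  sig10 = max2(20, 30) = 30
  sig12 = max2(30, 30) = 30

After the edit, cleaning proceeds:
  no node depends on src2 at all; the second demand re-runs nothing.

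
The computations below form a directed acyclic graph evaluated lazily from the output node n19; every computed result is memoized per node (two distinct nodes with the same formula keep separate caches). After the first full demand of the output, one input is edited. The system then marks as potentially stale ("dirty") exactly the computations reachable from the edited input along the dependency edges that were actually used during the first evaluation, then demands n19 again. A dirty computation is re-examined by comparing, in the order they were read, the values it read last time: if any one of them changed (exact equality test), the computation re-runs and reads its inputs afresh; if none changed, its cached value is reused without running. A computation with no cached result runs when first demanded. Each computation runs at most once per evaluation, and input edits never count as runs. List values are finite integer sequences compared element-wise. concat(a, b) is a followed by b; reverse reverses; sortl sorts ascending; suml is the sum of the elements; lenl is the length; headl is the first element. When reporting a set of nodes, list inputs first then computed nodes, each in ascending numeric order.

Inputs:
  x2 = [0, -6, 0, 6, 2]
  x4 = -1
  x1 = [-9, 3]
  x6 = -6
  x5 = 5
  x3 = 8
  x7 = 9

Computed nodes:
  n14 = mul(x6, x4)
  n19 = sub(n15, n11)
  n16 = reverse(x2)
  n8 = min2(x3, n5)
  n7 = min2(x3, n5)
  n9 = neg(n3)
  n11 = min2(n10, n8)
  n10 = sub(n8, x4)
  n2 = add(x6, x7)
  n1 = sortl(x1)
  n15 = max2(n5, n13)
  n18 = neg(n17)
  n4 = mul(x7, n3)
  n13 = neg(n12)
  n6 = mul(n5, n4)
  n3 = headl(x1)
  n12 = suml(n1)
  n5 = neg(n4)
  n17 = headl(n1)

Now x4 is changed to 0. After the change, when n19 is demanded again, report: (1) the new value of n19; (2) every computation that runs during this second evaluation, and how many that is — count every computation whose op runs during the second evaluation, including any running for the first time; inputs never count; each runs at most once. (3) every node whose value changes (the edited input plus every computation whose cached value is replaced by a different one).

First demand of the output computes:
  n1 = sortl([-9, 3]) = [-9, 3]
  n3 = headl([-9, 3]) = -9
  n4 = mul(9, -9) = -81
  n5 = neg(-81) = 81
  n8 = min2(8, 81) = 8
  n10 = sub(8, -1) = 9
  n11 = min2(9, 8) = 8
  n12 = suml([-9, 3]) = -6
  n13 = neg(-6) = 6
  n15 = max2(81, 6) = 81
  n19 = sub(81, 8) = 73

After the edit, cleaning proceeds:
  n10: a read changed (x4 -1->0) — executes, giving 8.
  n11: a read changed (n10 9->8) — executes, giving 8 — identical to its old value.
  n19: dirty, but its reads are unchanged (n15 unchanged, n11 unchanged); cached 73 stands.

Note the absorption at n11: it re-runs yet its value is the same, leaving the output's value untouched.

Demanding n19 again yields 73.
2 computations run: n10, n11.
The nodes whose values change: x4, n10.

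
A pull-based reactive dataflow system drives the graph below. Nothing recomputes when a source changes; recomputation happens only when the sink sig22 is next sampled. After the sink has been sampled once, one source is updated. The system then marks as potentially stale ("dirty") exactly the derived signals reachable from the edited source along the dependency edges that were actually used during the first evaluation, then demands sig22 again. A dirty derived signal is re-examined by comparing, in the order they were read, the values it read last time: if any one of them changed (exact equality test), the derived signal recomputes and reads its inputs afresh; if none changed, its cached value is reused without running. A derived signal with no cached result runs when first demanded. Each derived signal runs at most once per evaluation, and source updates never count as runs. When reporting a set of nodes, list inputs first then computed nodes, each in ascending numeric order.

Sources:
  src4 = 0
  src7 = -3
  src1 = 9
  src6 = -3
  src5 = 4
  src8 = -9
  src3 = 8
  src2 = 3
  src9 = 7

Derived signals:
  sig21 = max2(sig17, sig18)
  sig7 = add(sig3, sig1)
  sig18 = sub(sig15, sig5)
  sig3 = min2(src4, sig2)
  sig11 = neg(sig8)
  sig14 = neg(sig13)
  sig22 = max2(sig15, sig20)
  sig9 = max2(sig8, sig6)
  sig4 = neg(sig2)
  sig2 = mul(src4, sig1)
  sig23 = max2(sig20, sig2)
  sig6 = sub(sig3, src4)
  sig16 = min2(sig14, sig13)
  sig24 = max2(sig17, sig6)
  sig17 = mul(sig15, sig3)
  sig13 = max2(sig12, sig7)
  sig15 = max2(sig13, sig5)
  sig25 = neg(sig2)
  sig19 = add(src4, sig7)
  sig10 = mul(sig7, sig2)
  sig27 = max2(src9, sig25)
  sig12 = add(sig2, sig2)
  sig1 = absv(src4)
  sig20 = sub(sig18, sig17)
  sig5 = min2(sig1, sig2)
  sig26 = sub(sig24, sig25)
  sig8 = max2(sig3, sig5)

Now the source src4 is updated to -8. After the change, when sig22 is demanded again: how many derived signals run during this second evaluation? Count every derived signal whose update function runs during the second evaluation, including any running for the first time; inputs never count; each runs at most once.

First evaluation (everything demanded from the output):
  sig1 = absv(0) = 0
  sig2 = mul(0, 0) = 0
  sig3 = min2(0, 0) = 0
  sig5 = min2(0, 0) = 0
  sig7 = add(0, 0) = 0
  sig12 = add(0, 0) = 0
  sig13 = max2(0, 0) = 0
  sig15 = max2(0, 0) = 0
  sig17 = mul(0, 0) = 0
  sig18 = sub(0, 0) = 0
  sig20 = sub(0, 0) = 0
  sig22 = max2(0, 0) = 0

Propagation after the edit:
  sig1: runs — src4 0->-8; result 8.
  sig2: runs — src4 0->-8; sig1 0->8; result -64.
  sig3: runs — src4 0->-8; sig2 0->-64; result -64.
  sig5: runs — sig1 0->8; sig2 0->-64; result -64.
  sig7: runs — sig3 0->-64; sig1 0->8; result -56.
  sig12: runs — sig2 0->-64; sig2 0->-64; result -128.
  sig13: runs — sig12 0->-128; sig7 0->-56; result -56.
  sig15: runs — sig13 0->-56; sig5 0->-64; result -56.
  sig17: runs — sig15 0->-56; sig3 0->-64; result 3584.
  sig18: runs — sig15 0->-56; sig5 0->-64; result 8.
  sig20: runs — sig18 0->8; sig17 0->3584; result -3576.
  sig22: runs — sig15 0->-56; sig20 0->-3576; result -56.

Derived signals that run: sig1, sig2, sig3, sig5, sig7, sig12, sig13, sig15, sig17, sig18, sig20, sig22 — 12 in total.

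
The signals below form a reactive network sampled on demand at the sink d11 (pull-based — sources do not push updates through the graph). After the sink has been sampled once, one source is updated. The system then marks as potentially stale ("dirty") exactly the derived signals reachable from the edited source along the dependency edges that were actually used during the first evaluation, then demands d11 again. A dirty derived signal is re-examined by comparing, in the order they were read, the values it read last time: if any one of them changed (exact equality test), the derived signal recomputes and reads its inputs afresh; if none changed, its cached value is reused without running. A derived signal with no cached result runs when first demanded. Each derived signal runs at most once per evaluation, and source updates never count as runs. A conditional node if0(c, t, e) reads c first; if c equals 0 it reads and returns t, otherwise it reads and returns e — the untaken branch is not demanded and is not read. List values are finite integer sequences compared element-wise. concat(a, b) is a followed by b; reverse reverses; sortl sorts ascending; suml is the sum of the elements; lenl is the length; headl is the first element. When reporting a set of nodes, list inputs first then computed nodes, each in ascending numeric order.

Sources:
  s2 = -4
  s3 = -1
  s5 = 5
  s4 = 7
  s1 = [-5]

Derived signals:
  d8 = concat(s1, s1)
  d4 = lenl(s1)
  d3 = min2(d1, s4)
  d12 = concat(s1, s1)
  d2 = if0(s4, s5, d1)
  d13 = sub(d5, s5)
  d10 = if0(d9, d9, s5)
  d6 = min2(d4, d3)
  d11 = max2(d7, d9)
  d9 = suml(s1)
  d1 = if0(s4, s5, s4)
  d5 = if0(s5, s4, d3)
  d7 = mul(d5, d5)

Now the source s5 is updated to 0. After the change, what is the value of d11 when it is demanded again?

Initial pass — values computed on the first demand:
  d1 = if0(s4=7 -> else branch s4) = 7
  d3 = min2(7, 7) = 7
  d5 = if0(s5=5 -> else branch d3) = 7
  d7 = mul(7, 7) = 49
  d9 = suml([-5]) = -5
  d11 = max2(49, -5) = 49

Second demand — change propagation:
  d5: re-runs because s5 5->0; new result 7 (unchanged).
  d7: re-examined; everything it read last time is the same (d5 unchanged, d5 unchanged) — cache 49 kept, no run.
  d11: re-examined; everything it read last time is the same (d7 unchanged, d9 unchanged) — cache 49 kept, no run.

The important point: d5 recomputes to an identical value, and the output ends up unchanged.

d11 now evaluates to 49.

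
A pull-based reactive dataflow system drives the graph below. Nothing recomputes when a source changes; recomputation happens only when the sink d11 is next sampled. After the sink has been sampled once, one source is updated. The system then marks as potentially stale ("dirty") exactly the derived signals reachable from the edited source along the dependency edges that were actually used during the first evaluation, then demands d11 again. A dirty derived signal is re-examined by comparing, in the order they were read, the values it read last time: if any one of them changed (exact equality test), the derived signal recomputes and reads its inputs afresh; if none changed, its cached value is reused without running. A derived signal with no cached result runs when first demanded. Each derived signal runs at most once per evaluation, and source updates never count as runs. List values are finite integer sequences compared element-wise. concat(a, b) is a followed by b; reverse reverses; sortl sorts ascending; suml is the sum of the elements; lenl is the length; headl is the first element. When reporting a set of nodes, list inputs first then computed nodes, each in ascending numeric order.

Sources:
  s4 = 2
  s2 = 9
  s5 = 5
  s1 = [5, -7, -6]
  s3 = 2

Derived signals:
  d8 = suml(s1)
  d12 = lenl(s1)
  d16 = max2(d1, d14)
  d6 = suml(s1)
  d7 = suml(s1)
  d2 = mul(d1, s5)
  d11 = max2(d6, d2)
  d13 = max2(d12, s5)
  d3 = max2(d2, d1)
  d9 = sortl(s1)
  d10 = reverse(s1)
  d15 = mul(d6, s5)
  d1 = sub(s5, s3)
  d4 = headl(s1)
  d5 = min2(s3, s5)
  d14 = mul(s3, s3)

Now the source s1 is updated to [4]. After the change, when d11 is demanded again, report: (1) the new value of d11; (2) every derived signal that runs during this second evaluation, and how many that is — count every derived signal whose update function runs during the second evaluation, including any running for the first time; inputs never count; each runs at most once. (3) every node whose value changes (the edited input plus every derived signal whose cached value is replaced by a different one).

First evaluation (everything demanded from the output):
  d1 = sub(5, 2) = 3
  d2 = mul(3, 5) = 15
  d6 = suml([5, -7, -6]) = -8
  d11 = max2(-8, 15) = 15

Propagation after the edit:
  d6: runs — s1 [5, -7, -6]->[4]; result 4.
  d11: runs — d6 -8->4; result 15 (same value as before).

New value of d11: 15.
Derived signals that run: d6, d11 — 2 in total.
Values that change: s1, d6.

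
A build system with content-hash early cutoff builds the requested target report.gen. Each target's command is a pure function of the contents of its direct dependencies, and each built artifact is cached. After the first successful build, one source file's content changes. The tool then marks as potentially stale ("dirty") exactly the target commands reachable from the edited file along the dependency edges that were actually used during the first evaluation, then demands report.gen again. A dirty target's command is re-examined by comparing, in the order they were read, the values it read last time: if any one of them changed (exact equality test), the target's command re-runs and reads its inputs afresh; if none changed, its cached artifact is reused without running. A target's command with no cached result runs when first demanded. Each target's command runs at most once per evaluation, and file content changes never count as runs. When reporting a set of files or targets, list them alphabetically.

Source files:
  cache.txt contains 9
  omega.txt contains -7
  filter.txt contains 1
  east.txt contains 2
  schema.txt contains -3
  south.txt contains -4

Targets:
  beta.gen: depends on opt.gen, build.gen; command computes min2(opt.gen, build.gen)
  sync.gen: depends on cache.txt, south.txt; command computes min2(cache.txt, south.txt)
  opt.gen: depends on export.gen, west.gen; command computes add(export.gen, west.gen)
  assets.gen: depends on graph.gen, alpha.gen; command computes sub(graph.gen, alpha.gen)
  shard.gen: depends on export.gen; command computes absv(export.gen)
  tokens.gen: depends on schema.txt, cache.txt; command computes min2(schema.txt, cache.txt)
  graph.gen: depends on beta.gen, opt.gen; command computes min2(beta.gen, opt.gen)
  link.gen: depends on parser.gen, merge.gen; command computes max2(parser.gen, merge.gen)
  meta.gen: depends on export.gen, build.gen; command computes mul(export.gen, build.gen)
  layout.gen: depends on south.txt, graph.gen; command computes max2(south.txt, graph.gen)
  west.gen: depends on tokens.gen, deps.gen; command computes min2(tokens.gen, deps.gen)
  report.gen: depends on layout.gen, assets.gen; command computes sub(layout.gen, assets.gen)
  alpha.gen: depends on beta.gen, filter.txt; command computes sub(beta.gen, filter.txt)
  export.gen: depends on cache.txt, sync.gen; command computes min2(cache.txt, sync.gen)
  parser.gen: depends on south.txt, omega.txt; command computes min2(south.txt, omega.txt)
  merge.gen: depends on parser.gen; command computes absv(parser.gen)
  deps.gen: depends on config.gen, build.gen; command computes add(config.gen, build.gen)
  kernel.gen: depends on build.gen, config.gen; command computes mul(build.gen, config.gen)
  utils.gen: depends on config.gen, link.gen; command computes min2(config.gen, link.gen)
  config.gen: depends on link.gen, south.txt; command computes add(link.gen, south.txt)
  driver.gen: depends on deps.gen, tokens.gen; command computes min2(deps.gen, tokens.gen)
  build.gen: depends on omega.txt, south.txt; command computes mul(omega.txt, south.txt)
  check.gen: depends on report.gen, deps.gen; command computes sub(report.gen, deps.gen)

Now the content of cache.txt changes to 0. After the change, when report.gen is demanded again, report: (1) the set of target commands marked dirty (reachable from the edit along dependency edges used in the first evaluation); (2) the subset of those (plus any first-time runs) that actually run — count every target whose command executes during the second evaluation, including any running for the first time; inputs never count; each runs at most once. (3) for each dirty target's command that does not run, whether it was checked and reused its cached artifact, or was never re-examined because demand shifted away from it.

Marked dirty: alpha.gen, assets.gen, beta.gen, export.gen, graph.gen, layout.gen, opt.gen, report.gen, sync.gen, tokens.gen, west.gen.
Target commands that run: export.gen, sync.gen, tokens.gen — 3 in total.
Checked but reused from cache: alpha.gen, assets.gen, beta.gen, graph.gen, layout.gen, opt.gen, report.gen, west.gen.
Key observation: the cutoff stops propagation at west.gen — its inputs' values are unchanged, so it reuses its cache.

First evaluation (everything demanded from the output):
  build.gen = mul(-7, -4) = 28
  parser.gen = min2(-4, -7) = -7
  merge.gen = absv(-7) = 7
  link.gen = max2(-7, 7) = 7
  config.gen = add(7, -4) = 3
  deps.gen = add(3, 28) = 31
  sync.gen = min2(9, -4) = -4
  export.gen = min2(9, -4) = -4
  tokens.gen = min2(-3, 9) = -3
  west.gen = min2(-3, 31) = -3
  opt.gen = add(-4, -3) = -7
  beta.gen = min2(-7, 28) = -7
  alpha.gen = sub(-7, 1) = -8
  graph.gen = min2(-7, -7) = -7
  assets.gen = sub(-7, -8) = 1
  layout.gen = max2(-4, -7) = -4
  report.gen = sub(-4, 1) = -5

Propagation after the edit:
  sync.gen: runs — cache.txt 9->0; result -4 (same value as before).
  export.gen: runs — cache.txt 9->0; result -4 (same value as before).
  tokens.gen: runs — cache.txt 9->0; result -3 (same value as before).
  west.gen: checked — values it read are unchanged (tokens.gen unchanged, deps.gen unchanged); reused cached -3 without running.
  opt.gen: checked — values it read are unchanged (export.gen unchanged, west.gen unchanged); reused cached -7 without running.
  beta.gen: checked — values it read are unchanged (opt.gen unchanged, build.gen unchanged); reused cached -7 without running.
  alpha.gen: checked — values it read are unchanged (beta.gen unchanged, filter.txt unchanged); reused cached -8 without running.
  graph.gen: checked — values it read are unchanged (beta.gen unchanged, opt.gen unchanged); reused cached -7 without running.
  assets.gen: checked — values it read are unchanged (graph.gen unchanged, alpha.gen unchanged); reused cached 1 without running.
  layout.gen: checked — values it read are unchanged (south.txt unchanged, graph.gen unchanged); reused cached -4 without running.
  report.gen: checked — values it read are unchanged (layout.gen unchanged, assets.gen unchanged); reused cached -5 without running.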